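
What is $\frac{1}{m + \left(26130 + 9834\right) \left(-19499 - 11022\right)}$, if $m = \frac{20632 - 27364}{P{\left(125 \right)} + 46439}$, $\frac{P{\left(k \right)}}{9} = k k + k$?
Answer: $- \frac{188189}{206567019097848} \approx -9.1103 \cdot 10^{-10}$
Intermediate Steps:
$P{\left(k \right)} = 9 k + 9 k^{2}$ ($P{\left(k \right)} = 9 \left(k k + k\right) = 9 \left(k^{2} + k\right) = 9 \left(k + k^{2}\right) = 9 k + 9 k^{2}$)
$m = - \frac{6732}{188189}$ ($m = \frac{20632 - 27364}{9 \cdot 125 \left(1 + 125\right) + 46439} = - \frac{6732}{9 \cdot 125 \cdot 126 + 46439} = - \frac{6732}{141750 + 46439} = - \frac{6732}{188189} \approx -0.035773$)
$\frac{1}{m + \left(26130 + 9834\right) \left(-19499 - 11022\right)} = \frac{1}{- \frac{6732}{188189} + \left(26130 + 9834\right) \left(-19499 - 11022\right)} = \frac{1}{- \frac{6732}{188189} + 35964 \left(-30521\right)} = \frac{1}{- \frac{6732}{188189} - 1097657244} = \frac{1}{- \frac{206567019097848}{188189}} = - \frac{188189}{206567019097848}$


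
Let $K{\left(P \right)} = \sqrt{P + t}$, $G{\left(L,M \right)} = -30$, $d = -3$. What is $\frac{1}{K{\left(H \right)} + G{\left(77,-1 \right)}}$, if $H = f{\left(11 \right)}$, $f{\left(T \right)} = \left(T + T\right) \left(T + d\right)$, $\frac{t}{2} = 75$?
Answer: $- \frac{15}{287} - \frac{\sqrt{326}}{574} \approx -0.08372$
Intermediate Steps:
$t = 150$ ($t = 2 \cdot 75 = 150$)
$f{\left(T \right)} = 2 T \left(-3 + T\right)$ ($f{\left(T \right)} = \left(T + T\right) \left(T - 3\right) = 2 T \left(-3 + T\right)$)
$H = 176$ ($H = 2 \cdot 11 \left(-3 + 11\right) = 2 \cdot 11 \cdot 8 = 176$)
$K{\left(P \right)} = \sqrt{150 + P}$ ($K{\left(P \right)} = \sqrt{P + 150} = \sqrt{150 + P}$)
$\frac{1}{K{\left(H \right)} + G{\left(77,-1 \right)}} = \frac{1}{\sqrt{150 + 176} - 30} = \frac{1}{\sqrt{326} - 30} = \frac{1}{-30 + \sqrt{326}}$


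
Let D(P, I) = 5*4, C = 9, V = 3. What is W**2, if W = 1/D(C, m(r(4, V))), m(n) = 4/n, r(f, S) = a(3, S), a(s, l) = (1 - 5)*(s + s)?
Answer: 1/400 ≈ 0.0025000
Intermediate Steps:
a(s, l) = -8*s
r(f, S) = -24 (r(f, S) = -8*3 = -24)
D(P, I) = 20
W = 1/20 ≈ 0.050000
W**2 = (1/20)**2 = 1/400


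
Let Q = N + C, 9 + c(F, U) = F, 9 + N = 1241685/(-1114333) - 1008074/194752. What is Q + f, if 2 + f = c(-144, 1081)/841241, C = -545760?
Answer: -172387182628715644297/315856276137952 ≈ -5.4578e+5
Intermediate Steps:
N = -5741034577/375464672 (N = -9 + (1241685/(-1114333) - 1008074/194752) = -9 + (1241685*(-1/1114333) - 1008074*1/194752) = -9 + (-1241685/1114333 - 504037/97376) = -9 - 2361852529/375464672 = -5741034577/375464672 ≈ -15.290)
c(F, U) = -9 + F
Q = -204919340425297/375464672 (Q = -5741034577/375464672 - 545760 = -204919340425297/375464672 ≈ -5.4578e+5)
f = -1682635/841241 (f = -2 + (-9 - 144)/841241 = -2 - 153*1/841241 = -2 - 153/841241 = -1682635/841241 ≈ -2.0002)
Q + f = -204919340425297/375464672 - 1682635/841241 = -172387182628715644297/315856276137952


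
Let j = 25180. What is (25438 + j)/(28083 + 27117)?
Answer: 25309/27600 ≈ 0.91699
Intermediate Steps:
(25438 + j)/(28083 + 27117) = (25438 + 25180)/(28083 + 27117) = 50618/55200 = 50618*(1/55200) = 25309/27600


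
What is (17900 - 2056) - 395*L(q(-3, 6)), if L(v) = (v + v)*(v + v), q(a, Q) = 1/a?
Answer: 141016/9 ≈ 15668.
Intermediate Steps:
L(v) = 4*v² (L(v) = (2*v)*(2*v) = 4*v²)
(17900 - 2056) - 395*L(q(-3, 6)) = (17900 - 2056) - 1580*(1/(-3))² = 15844 - 1580*(-⅓)² = 15844 - 1580/9 = 141016/9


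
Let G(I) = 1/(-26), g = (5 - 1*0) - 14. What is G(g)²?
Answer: 1/676 ≈ 0.0014793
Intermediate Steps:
g = -9 (g = (5 + 0) - 14 = 5 - 14 = -9)
G(I) = -1/26
G(g)² = (-1/26)² = 1/676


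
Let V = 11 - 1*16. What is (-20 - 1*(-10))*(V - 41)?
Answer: 460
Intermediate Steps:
V = -5 (V = 11 - 16 = -5)
(-20 - 1*(-10))*(V - 41) = (-20 - 1*(-10))*(-5 - 41) = (-20 + 10)*(-46) = -10*(-46) = 460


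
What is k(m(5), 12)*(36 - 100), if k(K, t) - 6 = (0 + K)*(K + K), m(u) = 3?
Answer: -1536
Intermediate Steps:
k(K, t) = 6 + 2*K**2 (k(K, t) = 6 + (0 + K)*(K + K) = 6 + K*(2*K) = 6 + 2*K**2)
k(m(5), 12)*(36 - 100) = (6 + 2*3**2)*(36 - 100) = (6 + 2*9)*(-64) = (6 + 18)*(-64) = 24*(-64) = -1536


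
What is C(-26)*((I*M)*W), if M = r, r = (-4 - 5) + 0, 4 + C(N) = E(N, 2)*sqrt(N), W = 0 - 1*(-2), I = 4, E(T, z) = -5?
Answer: 288 + 360*I*sqrt(26) ≈ 288.0 + 1835.6*I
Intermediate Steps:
W = 2 (W = 0 + 2 = 2)
C(N) = -4 - 5*sqrt(N)
r = -9 (r = -9 + 0 = -9)
M = -9
C(-26)*((I*M)*W) = (-4 - 5*I*sqrt(26))*((4*(-9))*2) = (-4 - 5*I*sqrt(26))*(-36*2) = (-4 - 5*I*sqrt(26))*(-72) = 288 + 360*I*sqrt(26)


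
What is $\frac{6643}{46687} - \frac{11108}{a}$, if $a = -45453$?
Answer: $\frac{820543475}{2122064211} \approx 0.38667$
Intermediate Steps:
$\frac{6643}{46687} - \frac{11108}{a} = \frac{6643}{46687} - \frac{11108}{-45453} = 6643 \cdot \frac{1}{46687} - - \frac{11108}{45453} = \frac{6643}{46687} + \frac{11108}{45453} = \frac{820543475}{2122064211}$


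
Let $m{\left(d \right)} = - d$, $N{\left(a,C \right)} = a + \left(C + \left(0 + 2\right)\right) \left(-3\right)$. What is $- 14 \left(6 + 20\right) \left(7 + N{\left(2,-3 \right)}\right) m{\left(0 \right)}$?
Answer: $0$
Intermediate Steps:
$N{\left(a,C \right)} = -6 + a - 3 C$ ($N{\left(a,C \right)} = a + \left(C + 2\right) \left(-3\right) = a + \left(2 + C\right) \left(-3\right) = a - \left(6 + 3 C\right) = -6 + a - 3 C$)
$- 14 \left(6 + 20\right) \left(7 + N{\left(2,-3 \right)}\right) m{\left(0 \right)} = - 14 \left(6 + 20\right) \left(7 - -5\right) \left(\left(-1\right) 0\right) = - 14 \cdot 26 \left(7 + \left(-6 + 2 + 9\right)\right) 0 = - 14 \cdot 26 \left(7 + 5\right) 0 = - 14 \cdot 26 \cdot 12 \cdot 0 = \left(-14\right) 312 \cdot 0 = \left(-4368\right) 0 = 0$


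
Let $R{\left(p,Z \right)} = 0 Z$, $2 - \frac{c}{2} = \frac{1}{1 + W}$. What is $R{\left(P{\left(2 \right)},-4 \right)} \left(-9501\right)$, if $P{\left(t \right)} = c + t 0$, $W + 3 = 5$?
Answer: $0$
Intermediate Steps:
$W = 2$ ($W = -3 + 5 = 2$)
$c = \frac{10}{3}$ ($c = 4 - \frac{2}{1 + 2} = 4 - \frac{2}{3} = \frac{10}{3} \approx 3.3333$)
$P{\left(t \right)} = \frac{10}{3}$ ($P{\left(t \right)} = \frac{10}{3} + t 0 = \frac{10}{3} + 0 = \frac{10}{3}$)
$R{\left(p,Z \right)} = 0$
$R{\left(P{\left(2 \right)},-4 \right)} \left(-9501\right) = 0 \left(-9501\right) = 0$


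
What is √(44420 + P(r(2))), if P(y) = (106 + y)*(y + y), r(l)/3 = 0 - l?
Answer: 2*√10805 ≈ 207.89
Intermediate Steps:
r(l) = -3*l (r(l) = 3*(0 - l) = 3*(-l) = -3*l)
P(y) = 2*y*(106 + y) (P(y) = (106 + y)*(2*y) = 2*y*(106 + y))
√(44420 + P(r(2))) = √(44420 + 2*(-3*2)*(106 - 3*2)) = √(44420 + 2*(-6)*(106 - 6)) = √(44420 + 2*(-6)*100) = √(44420 - 1200) = √43220 = 2*√10805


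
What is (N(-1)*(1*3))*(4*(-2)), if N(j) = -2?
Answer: 48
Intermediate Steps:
(N(-1)*(1*3))*(4*(-2)) = (-2*3)*(4*(-2)) = -2*3*(-8) = -6*(-8) = 48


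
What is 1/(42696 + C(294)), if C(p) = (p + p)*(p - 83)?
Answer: 1/166764 ≈ 5.9965e-6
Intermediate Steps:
C(p) = 2*p*(-83 + p) (C(p) = (2*p)*(-83 + p) = 2*p*(-83 + p))
1/(42696 + C(294)) = 1/(42696 + 2*294*(-83 + 294)) = 1/(42696 + 2*294*211) = 1/(42696 + 124068) = 1/166764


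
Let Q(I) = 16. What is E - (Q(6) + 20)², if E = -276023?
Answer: -277319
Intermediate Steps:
E - (Q(6) + 20)² = -276023 - (16 + 20)² = -276023 - 1*36² = -276023 - 1*1296 = -276023 - 1296 = -277319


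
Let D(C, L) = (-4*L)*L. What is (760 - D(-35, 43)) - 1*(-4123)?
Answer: 12279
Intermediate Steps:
D(C, L) = -4*L**2
(760 - D(-35, 43)) - 1*(-4123) = (760 - (-4)*43**2) - 1*(-4123) = (760 - (-4)*1849) + 4123 = (760 - 1*(-7396)) + 4123 = (760 + 7396) + 4123 = 8156 + 4123 = 12279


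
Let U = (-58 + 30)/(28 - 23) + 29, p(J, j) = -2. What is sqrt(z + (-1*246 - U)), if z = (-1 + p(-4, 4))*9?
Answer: I*sqrt(7410)/5 ≈ 17.216*I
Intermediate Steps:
U = 117/5 (U = -28/5 + 29 = 117/5 ≈ 23.400)
z = -27 (z = (-1 - 2)*9 = -3*9 = -27)
sqrt(z + (-1*246 - U)) = sqrt(-27 + (-1*246 - 1*117/5)) = sqrt(-27 + (-246 - 117/5)) = sqrt(-27 - 1347/5) = sqrt(-1482/5) = I*sqrt(7410)/5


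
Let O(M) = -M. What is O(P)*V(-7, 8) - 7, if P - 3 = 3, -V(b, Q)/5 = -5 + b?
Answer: -367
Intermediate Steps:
V(b, Q) = 25 - 5*b (V(b, Q) = -5*(-5 + b) = 25 - 5*b)
P = 6 (P = 3 + 3 = 6)
O(P)*V(-7, 8) - 7 = (-1*6)*(25 - 5*(-7)) - 7 = -6*(25 + 35) - 7 = -6*60 - 7 = -360 - 7 = -367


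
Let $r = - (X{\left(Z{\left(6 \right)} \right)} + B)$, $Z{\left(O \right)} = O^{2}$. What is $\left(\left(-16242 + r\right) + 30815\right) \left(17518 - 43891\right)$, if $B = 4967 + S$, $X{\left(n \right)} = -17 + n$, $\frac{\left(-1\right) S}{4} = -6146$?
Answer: $395515881$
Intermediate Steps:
$S = 24584$ ($S = \left(-4\right) \left(-6146\right) = 24584$)
$B = 29551$ ($B = 4967 + 24584 = 29551$)
$r = -29570$ ($r = - (\left(-17 + 6^{2}\right) + 29551) = - (\left(-17 + 36\right) + 29551) = - (19 + 29551) = \left(-1\right) 29570 = -29570$)
$\left(\left(-16242 + r\right) + 30815\right) \left(17518 - 43891\right) = \left(\left(-16242 - 29570\right) + 30815\right) \left(17518 - 43891\right) = \left(-45812 + 30815\right) \left(-26373\right) = \left(-14997\right) \left(-26373\right) = 395515881$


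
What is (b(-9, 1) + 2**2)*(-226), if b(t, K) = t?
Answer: 1130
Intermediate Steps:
(b(-9, 1) + 2**2)*(-226) = (-9 + 2**2)*(-226) = (-9 + 4)*(-226) = -5*(-226) = 1130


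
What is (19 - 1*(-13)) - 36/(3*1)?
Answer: 20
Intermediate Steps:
(19 - 1*(-13)) - 36/(3*1) = (19 + 13) - 36/3 = 32 + (1/3)*(-36) = 32 - 12 = 20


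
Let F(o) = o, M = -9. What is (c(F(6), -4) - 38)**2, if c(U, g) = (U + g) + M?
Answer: 2025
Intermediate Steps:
c(U, g) = -9 + U + g (c(U, g) = (U + g) - 9 = -9 + U + g)
(c(F(6), -4) - 38)**2 = ((-9 + 6 - 4) - 38)**2 = (-7 - 38)**2 = (-45)**2 = 2025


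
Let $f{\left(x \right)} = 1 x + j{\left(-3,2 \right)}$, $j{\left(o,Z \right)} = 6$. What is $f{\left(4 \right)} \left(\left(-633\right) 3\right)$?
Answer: $-18990$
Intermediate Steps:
$f{\left(x \right)} = 6 + x$ ($f{\left(x \right)} = 1 x + 6 = x + 6 = 6 + x$)
$f{\left(4 \right)} \left(\left(-633\right) 3\right) = \left(6 + 4\right) \left(\left(-633\right) 3\right) = 10 \left(-1899\right) = -18990$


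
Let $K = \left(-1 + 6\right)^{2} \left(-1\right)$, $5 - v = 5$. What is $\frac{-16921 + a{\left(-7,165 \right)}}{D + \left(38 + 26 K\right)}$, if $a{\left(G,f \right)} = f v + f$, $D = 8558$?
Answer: $- \frac{8378}{3973} \approx -2.1087$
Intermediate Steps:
$v = 0$ ($v = 5 - 5 = 0$)
$K = -25$ ($K = 5^{2} \left(-1\right) = 25 \left(-1\right) = -25$)
$a{\left(G,f \right)} = f$ ($a{\left(G,f \right)} = f 0 + f = 0 + f = f$)
$\frac{-16921 + a{\left(-7,165 \right)}}{D + \left(38 + 26 K\right)} = \frac{-16921 + 165}{8558 + \left(38 + 26 \left(-25\right)\right)} = - \frac{16756}{8558 + \left(38 - 650\right)} = - \frac{16756}{8558 - 612} = - \frac{16756}{7946} = \left(-16756\right) \frac{1}{7946} = - \frac{8378}{3973}$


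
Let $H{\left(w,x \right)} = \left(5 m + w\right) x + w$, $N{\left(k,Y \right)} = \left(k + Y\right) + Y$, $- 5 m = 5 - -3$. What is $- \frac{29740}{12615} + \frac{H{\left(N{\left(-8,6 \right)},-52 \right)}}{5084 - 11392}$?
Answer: $- \frac{9513715}{3978771} \approx -2.3911$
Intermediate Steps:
$m = - \frac{8}{5}$ ($m = - \frac{5 - -3}{5} = - \frac{5 + 3}{5} = \left(- \frac{1}{5}\right) 8 = - \frac{8}{5} \approx -1.6$)
$N{\left(k,Y \right)} = k + 2 Y$ ($N{\left(k,Y \right)} = \left(Y + k\right) + Y = k + 2 Y$)
$H{\left(w,x \right)} = w + x \left(-8 + w\right)$ ($H{\left(w,x \right)} = \left(5 \left(- \frac{8}{5}\right) + w\right) x + w = \left(-8 + w\right) x + w = x \left(-8 + w\right) + w = w + x \left(-8 + w\right)$)
$- \frac{29740}{12615} + \frac{H{\left(N{\left(-8,6 \right)},-52 \right)}}{5084 - 11392} = - \frac{29740}{12615} + \frac{\left(-8 + 2 \cdot 6\right) - -416 + \left(-8 + 2 \cdot 6\right) \left(-52\right)}{5084 - 11392} = \left(-29740\right) \frac{1}{12615} + \frac{\left(-8 + 12\right) + 416 + \left(-8 + 12\right) \left(-52\right)}{5084 - 11392} = - \frac{5948}{2523} + \frac{4 + 416 + 4 \left(-52\right)}{-6308} = - \frac{5948}{2523} + \left(4 + 416 - 208\right) \left(- \frac{1}{6308}\right) = - \frac{5948}{2523} + 212 \left(- \frac{1}{6308}\right) = - \frac{5948}{2523} - \frac{53}{1577} = - \frac{9513715}{3978771}$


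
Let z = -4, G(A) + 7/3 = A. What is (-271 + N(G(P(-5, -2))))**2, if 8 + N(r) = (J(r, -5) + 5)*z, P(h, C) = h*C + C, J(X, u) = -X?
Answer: 687241/9 ≈ 76360.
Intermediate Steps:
P(h, C) = C + C*h (P(h, C) = C*h + C = C + C*h)
G(A) = -7/3 + A
N(r) = -28 + 4*r (N(r) = -8 + (-r + 5)*(-4) = -8 + (5 - r)*(-4) = -8 + (-20 + 4*r) = -28 + 4*r)
(-271 + N(G(P(-5, -2))))**2 = (-271 + (-28 + 4*(-7/3 - 2*(1 - 5))))**2 = (-271 + (-28 + 4*(-7/3 - 2*(-4))))**2 = (-271 + (-28 + 4*(-7/3 + 8)))**2 = (-271 + (-28 + 4*(17/3)))**2 = (-271 + (-28 + 68/3))**2 = (-271 - 16/3)**2 = (-829/3)**2 = 687241/9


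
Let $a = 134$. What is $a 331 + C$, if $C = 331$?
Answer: $44685$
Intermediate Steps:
$a 331 + C = 134 \cdot 331 + 331 = 44354 + 331 = 44685$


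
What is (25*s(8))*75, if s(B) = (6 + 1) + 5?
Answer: 22500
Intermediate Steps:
s(B) = 12 (s(B) = 7 + 5 = 12)
(25*s(8))*75 = (25*12)*75 = 300*75 = 22500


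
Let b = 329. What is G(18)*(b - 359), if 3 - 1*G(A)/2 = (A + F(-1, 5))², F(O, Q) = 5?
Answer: 31560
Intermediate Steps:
G(A) = 6 - 2*(5 + A)² (G(A) = 6 - 2*(A + 5)² = 6 - 2*(5 + A)²)
G(18)*(b - 359) = (6 - 2*(5 + 18)²)*(329 - 359) = (6 - 2*23²)*(-30) = (6 - 2*529)*(-30) = (6 - 1058)*(-30) = -1052*(-30) = 31560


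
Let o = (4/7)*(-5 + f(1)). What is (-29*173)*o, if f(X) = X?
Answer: 80272/7 ≈ 11467.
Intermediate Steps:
o = -16/7 (o = (4/7)*(-5 + 1) = (4*(1/7))*(-4) = (4/7)*(-4) = -16/7 ≈ -2.2857)
(-29*173)*o = -29*173*(-16/7) = -5017*(-16/7) = 80272/7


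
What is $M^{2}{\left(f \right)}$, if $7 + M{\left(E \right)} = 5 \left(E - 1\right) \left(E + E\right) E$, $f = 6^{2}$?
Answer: $205746609649$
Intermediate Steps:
$f = 36$
$M{\left(E \right)} = -7 + 10 E^{2} \left(-1 + E\right)$ ($M{\left(E \right)} = -7 + 5 \left(E - 1\right) \left(E + E\right) E = -7 + 5 \left(-1 + E\right) 2 E E = -7 + 5 \cdot 2 E \left(-1 + E\right) E = -7 + 10 E \left(-1 + E\right) E = -7 + 10 E^{2} \left(-1 + E\right)$)
$M^{2}{\left(f \right)} = \left(-7 - 10 \cdot 36^{2} + 10 \cdot 36^{3}\right)^{2} = \left(-7 - 12960 + 10 \cdot 46656\right)^{2} = \left(-7 - 12960 + 466560\right)^{2} = 453593^{2} = 205746609649$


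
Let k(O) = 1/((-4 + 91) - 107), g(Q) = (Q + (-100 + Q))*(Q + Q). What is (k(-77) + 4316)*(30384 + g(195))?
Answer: 3096348849/5 ≈ 6.1927e+8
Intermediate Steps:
g(Q) = 2*Q*(-100 + 2*Q) (g(Q) = (-100 + 2*Q)*(2*Q) = 2*Q*(-100 + 2*Q))
k(O) = -1/20 (k(O) = 1/(87 - 107) = 1/(-20) = -1/20)
(k(-77) + 4316)*(30384 + g(195)) = (-1/20 + 4316)*(30384 + 4*195*(-50 + 195)) = 86319*(30384 + 4*195*145)/20 = 86319*(30384 + 113100)/20 = (86319/20)*143484 = 3096348849/5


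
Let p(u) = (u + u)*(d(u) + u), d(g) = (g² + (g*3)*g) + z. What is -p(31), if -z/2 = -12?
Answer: -241738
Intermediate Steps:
z = 24 (z = -2*(-12) = 24)
d(g) = 24 + 4*g² (d(g) = (g² + (g*3)*g) + 24 = (g² + (3*g)*g) + 24 = (g² + 3*g²) + 24 = 4*g² + 24 = 24 + 4*g²)
p(u) = 2*u*(24 + u + 4*u²) (p(u) = (u + u)*((24 + 4*u²) + u) = (2*u)*(24 + u + 4*u²) = 2*u*(24 + u + 4*u²))
-p(31) = -2*31*(24 + 31 + 4*31²) = -2*31*(24 + 31 + 4*961) = -2*31*(24 + 31 + 3844) = -2*31*3899 = -1*241738 = -241738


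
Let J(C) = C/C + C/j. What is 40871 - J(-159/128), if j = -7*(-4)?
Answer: 146478239/3584 ≈ 40870.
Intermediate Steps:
j = 28
J(C) = 1 + C/28 (J(C) = C/C + C/28 = 1 + C*(1/28) = 1 + C/28)
40871 - J(-159/128) = 40871 - (1 + (-159/128)/28) = 40871 - (1 + (-159*1/128)/28) = 40871 - (1 + (1/28)*(-159/128)) = 40871 - (1 - 159/3584) = 40871 - 1*3425/3584 = 40871 - 3425/3584 = 146478239/3584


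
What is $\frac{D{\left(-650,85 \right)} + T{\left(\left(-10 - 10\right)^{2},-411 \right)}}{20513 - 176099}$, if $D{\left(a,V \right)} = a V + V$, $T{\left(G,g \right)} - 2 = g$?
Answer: $\frac{27787}{77793} \approx 0.35719$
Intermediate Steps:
$T{\left(G,g \right)} = 2 + g$
$D{\left(a,V \right)} = V + V a$ ($D{\left(a,V \right)} = V a + V = V + V a$)
$\frac{D{\left(-650,85 \right)} + T{\left(\left(-10 - 10\right)^{2},-411 \right)}}{20513 - 176099} = \frac{85 \left(1 - 650\right) + \left(2 - 411\right)}{20513 - 176099} = \frac{85 \left(-649\right) - 409}{-155586} = \left(-55165 - 409\right) \left(- \frac{1}{155586}\right) = \left(-55574\right) \left(- \frac{1}{155586}\right) = \frac{27787}{77793}$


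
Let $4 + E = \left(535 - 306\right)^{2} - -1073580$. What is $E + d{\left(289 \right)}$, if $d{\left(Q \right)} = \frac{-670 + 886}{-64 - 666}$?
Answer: $\frac{410996097}{365} \approx 1.126 \cdot 10^{6}$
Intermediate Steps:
$d{\left(Q \right)} = - \frac{108}{365}$ ($d{\left(Q \right)} = \frac{216}{-730} = 216 \left(- \frac{1}{730}\right) = - \frac{108}{365}$)
$E = 1126017$ ($E = -4 + \left(\left(535 - 306\right)^{2} - -1073580\right) = -4 + \left(\left(535 - 306\right)^{2} + 1073580\right) = -4 + \left(229^{2} + 1073580\right) = -4 + \left(52441 + 1073580\right) = -4 + 1126021 = 1126017$)
$E + d{\left(289 \right)} = 1126017 - \frac{108}{365} = \frac{410996097}{365}$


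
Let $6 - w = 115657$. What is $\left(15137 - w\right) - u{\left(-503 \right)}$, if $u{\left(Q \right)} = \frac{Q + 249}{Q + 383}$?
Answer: $\frac{7847153}{60} \approx 1.3079 \cdot 10^{5}$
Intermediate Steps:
$w = -115651$ ($w = 6 - 115657 = -115651$)
$u{\left(Q \right)} = \frac{249 + Q}{383 + Q}$
$\left(15137 - w\right) - u{\left(-503 \right)} = \left(15137 - -115651\right) - \frac{249 - 503}{383 - 503} = \left(15137 + 115651\right) - \frac{1}{-120} \left(-254\right) = 130788 - \left(- \frac{1}{120}\right) \left(-254\right) = 130788 - \frac{127}{60} = \frac{7847153}{60}$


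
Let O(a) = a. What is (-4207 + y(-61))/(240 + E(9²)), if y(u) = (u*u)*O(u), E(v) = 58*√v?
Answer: -115594/381 ≈ -303.40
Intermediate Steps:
y(u) = u³ (y(u) = (u*u)*u = u²*u = u³)
(-4207 + y(-61))/(240 + E(9²)) = (-4207 + (-61)³)/(240 + 58*√(9²)) = (-4207 - 226981)/(240 + 58*√81) = -231188/(240 + 58*9) = -231188/(240 + 522) = -231188/762 = -231188*1/762 = -115594/381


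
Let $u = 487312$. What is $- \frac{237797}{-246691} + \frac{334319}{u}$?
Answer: $\frac{198354820093}{120215484592} \approx 1.65$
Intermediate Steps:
$- \frac{237797}{-246691} + \frac{334319}{u} = - \frac{237797}{-246691} + \frac{334319}{487312} = \left(-237797\right) \left(- \frac{1}{246691}\right) + 334319 \cdot \frac{1}{487312} = \frac{237797}{246691} + \frac{334319}{487312} = \frac{198354820093}{120215484592}$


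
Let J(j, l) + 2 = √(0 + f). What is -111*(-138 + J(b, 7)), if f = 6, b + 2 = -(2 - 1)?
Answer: 15540 - 111*√6 ≈ 15268.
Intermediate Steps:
b = -3 (b = -2 - (2 - 1) = -2 - 1*1 = -2 - 1 = -3)
J(j, l) = -2 + √6 (J(j, l) = -2 + √(0 + 6) = -2 + √6)
-111*(-138 + J(b, 7)) = -111*(-138 + (-2 + √6)) = -111*(-140 + √6) = 15540 - 111*√6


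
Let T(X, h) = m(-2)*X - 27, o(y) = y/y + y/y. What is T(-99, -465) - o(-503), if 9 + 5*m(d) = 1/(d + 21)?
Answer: 2815/19 ≈ 148.16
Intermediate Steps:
o(y) = 2 (o(y) = 1 + 1 = 2)
m(d) = -9/5 + 1/(5*(21 + d)) (m(d) = -9/5 + 1/(5*(d + 21)) = -9/5 + 1/(5*(21 + d)))
T(X, h) = -27 - 34*X/19 (T(X, h) = ((-188 - 9*(-2))/(5*(21 - 2)))*X - 27 = ((⅕)*(-188 + 18)/19)*X - 27 = ((⅕)*(1/19)*(-170))*X - 27 = -34*X/19 - 27 = -27 - 34*X/19)
T(-99, -465) - o(-503) = (-27 - 34/19*(-99)) - 1*2 = (-27 + 3366/19) - 2 = 2853/19 - 2 = 2815/19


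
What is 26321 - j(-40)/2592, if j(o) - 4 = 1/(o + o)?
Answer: 5457922241/207360 ≈ 26321.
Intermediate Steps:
j(o) = 4 + 1/(2*o) (j(o) = 4 + 1/(o + o) = 4 + 1/(2*o))
26321 - j(-40)/2592 = 26321 - (4 + (½)/(-40))/2592 = 26321 - (4 + (½)*(-1/40))/2592 = 26321 - (4 - 1/80)/2592 = 26321 - 319/(80*2592) = 26321 - 1*319/207360 = 26321 - 319/207360 = 5457922241/207360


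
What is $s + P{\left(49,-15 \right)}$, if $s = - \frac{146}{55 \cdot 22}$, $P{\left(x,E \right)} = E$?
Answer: $- \frac{9148}{605} \approx -15.121$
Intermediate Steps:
$s = - \frac{73}{605}$ ($s = - \frac{146}{1210} = \left(-146\right) \frac{1}{1210} = - \frac{73}{605} \approx -0.12066$)
$s + P{\left(49,-15 \right)} = - \frac{73}{605} - 15 = - \frac{9148}{605}$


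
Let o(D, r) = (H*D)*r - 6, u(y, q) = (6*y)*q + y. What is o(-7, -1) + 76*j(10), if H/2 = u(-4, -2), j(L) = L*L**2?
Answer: 76610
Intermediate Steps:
j(L) = L**3
u(y, q) = y + 6*q*y (u(y, q) = 6*q*y + y = y + 6*q*y)
H = 88 (H = 2*(-4*(1 + 6*(-2))) = 2*(-4*(1 - 12)) = 2*(-4*(-11)) = 2*44 = 88)
o(D, r) = -6 + 88*D*r (o(D, r) = (88*D)*r - 6 = 88*D*r - 6 = -6 + 88*D*r)
o(-7, -1) + 76*j(10) = (-6 + 88*(-7)*(-1)) + 76*10**3 = (-6 + 616) + 76*1000 = 610 + 76000 = 76610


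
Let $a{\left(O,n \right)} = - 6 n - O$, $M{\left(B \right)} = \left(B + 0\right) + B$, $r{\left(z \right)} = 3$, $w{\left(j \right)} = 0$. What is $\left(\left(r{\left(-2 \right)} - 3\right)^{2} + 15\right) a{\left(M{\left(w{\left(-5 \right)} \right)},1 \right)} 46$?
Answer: $-4140$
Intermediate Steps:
$M{\left(B \right)} = 2 B$ ($M{\left(B \right)} = B + B = 2 B$)
$a{\left(O,n \right)} = - O - 6 n$
$\left(\left(r{\left(-2 \right)} - 3\right)^{2} + 15\right) a{\left(M{\left(w{\left(-5 \right)} \right)},1 \right)} 46 = \left(\left(3 - 3\right)^{2} + 15\right) \left(- 2 \cdot 0 - 6\right) 46 = \left(0^{2} + 15\right) \left(\left(-1\right) 0 - 6\right) 46 = \left(0 + 15\right) \left(0 - 6\right) 46 = 15 \left(-6\right) 46 = \left(-90\right) 46 = -4140$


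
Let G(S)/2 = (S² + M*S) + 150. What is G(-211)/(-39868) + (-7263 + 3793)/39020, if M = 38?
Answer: -37484276/19445617 ≈ -1.9276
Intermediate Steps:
G(S) = 300 + 2*S² + 76*S (G(S) = 2*((S² + 38*S) + 150) = 2*(150 + S² + 38*S) = 300 + 2*S² + 76*S)
G(-211)/(-39868) + (-7263 + 3793)/39020 = (300 + 2*(-211)² + 76*(-211))/(-39868) + (-7263 + 3793)/39020 = (300 + 2*44521 - 16036)*(-1/39868) - 3470*1/39020 = (300 + 89042 - 16036)*(-1/39868) - 347/3902 = 73306*(-1/39868) - 347/3902 = -36653/19934 - 347/3902 = -37484276/19445617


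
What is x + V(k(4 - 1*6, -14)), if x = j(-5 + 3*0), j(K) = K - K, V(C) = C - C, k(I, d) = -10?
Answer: 0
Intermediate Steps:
V(C) = 0
j(K) = 0
x = 0
x + V(k(4 - 1*6, -14)) = 0 + 0 = 0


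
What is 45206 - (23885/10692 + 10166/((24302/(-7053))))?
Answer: 6256117588825/129918492 ≈ 48154.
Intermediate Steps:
45206 - (23885/10692 + 10166/((24302/(-7053)))) = 45206 - (23885*(1/10692) + 10166/((24302*(-1/7053)))) = 45206 - (23885/10692 + 10166/(-24302/7053)) = 45206 - (23885/10692 + 10166*(-7053/24302)) = 45206 - (23885/10692 - 35850399/12151) = 45206 - 1*(-383022239473/129918492) = 45206 + 383022239473/129918492 = 6256117588825/129918492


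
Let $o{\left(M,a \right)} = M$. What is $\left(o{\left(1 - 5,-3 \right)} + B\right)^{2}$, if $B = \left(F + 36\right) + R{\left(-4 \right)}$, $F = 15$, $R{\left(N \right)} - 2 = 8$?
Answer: $3249$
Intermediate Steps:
$R{\left(N \right)} = 10$ ($R{\left(N \right)} = 2 + 8 = 10$)
$B = 61$ ($B = \left(15 + 36\right) + 10 = 51 + 10 = 61$)
$\left(o{\left(1 - 5,-3 \right)} + B\right)^{2} = \left(\left(1 - 5\right) + 61\right)^{2} = \left(-4 + 61\right)^{2} = 57^{2} = 3249$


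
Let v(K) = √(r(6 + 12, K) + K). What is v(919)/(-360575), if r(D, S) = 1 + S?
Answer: -√1839/360575 ≈ -0.00011893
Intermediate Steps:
v(K) = √(1 + 2*K) (v(K) = √((1 + K) + K) = √(1 + 2*K))
v(919)/(-360575) = √(1 + 2*919)/(-360575) = √(1 + 1838)*(-1/360575) = √1839*(-1/360575) = -√1839/360575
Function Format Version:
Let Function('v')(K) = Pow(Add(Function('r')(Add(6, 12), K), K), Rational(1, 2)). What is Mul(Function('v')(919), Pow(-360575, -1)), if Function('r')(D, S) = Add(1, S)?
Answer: Mul(Rational(-1, 360575), Pow(1839, Rational(1, 2))) ≈ -0.00011893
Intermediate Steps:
Function('v')(K) = Pow(Add(1, Mul(2, K)), Rational(1, 2)) (Function('v')(K) = Pow(Add(Add(1, K), K), Rational(1, 2)) = Pow(Add(1, Mul(2, K)), Rational(1, 2)))
Mul(Function('v')(919), Pow(-360575, -1)) = Mul(Pow(Add(1, Mul(2, 919)), Rational(1, 2)), Pow(-360575, -1)) = Mul(Pow(Add(1, 1838), Rational(1, 2)), Rational(-1, 360575)) = Mul(Pow(1839, Rational(1, 2)), Rational(-1, 360575)) = Mul(Rational(-1, 360575), Pow(1839, Rational(1, 2)))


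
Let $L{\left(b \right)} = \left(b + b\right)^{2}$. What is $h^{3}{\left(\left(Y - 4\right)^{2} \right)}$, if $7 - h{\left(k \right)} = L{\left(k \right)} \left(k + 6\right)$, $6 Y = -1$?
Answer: $- \frac{35427804349097452660745833}{1586874322944} \approx -2.2326 \cdot 10^{13}$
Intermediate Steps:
$Y = - \frac{1}{6}$ ($Y = \frac{1}{6} \left(-1\right) = - \frac{1}{6} \approx -0.16667$)
$L{\left(b \right)} = 4 b^{2}$ ($L{\left(b \right)} = \left(2 b\right)^{2} = 4 b^{2}$)
$h{\left(k \right)} = 7 - 4 k^{2} \left(6 + k\right)$ ($h{\left(k \right)} = 7 - 4 k^{2} \left(k + 6\right) = 7 - 4 k^{2} \left(6 + k\right)$)
$h^{3}{\left(\left(Y - 4\right)^{2} \right)} = \left(7 - 24 \left(\left(- \frac{1}{6} - 4\right)^{2}\right)^{2} - 4 \left(\left(- \frac{1}{6} - 4\right)^{2}\right)^{3}\right)^{3} = \left(7 - 24 \left(\left(- \frac{25}{6}\right)^{2}\right)^{2} - 4 \left(\left(- \frac{25}{6}\right)^{2}\right)^{3}\right)^{3} = \left(7 - 24 \left(\frac{625}{36}\right)^{2} - 4 \left(\frac{625}{36}\right)^{3}\right)^{3} = \left(7 - \frac{390625}{54} - \frac{244140625}{11664}\right)^{3} = \left(- \frac{328433977}{11664}\right)^{3} = - \frac{35427804349097452660745833}{1586874322944}$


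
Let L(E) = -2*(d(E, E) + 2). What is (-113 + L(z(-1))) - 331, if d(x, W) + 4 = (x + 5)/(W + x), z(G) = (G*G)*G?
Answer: -436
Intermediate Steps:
z(G) = G³ (z(G) = G²*G = G³)
d(x, W) = -4 + (5 + x)/(W + x) (d(x, W) = -4 + (x + 5)/(W + x) = -4 + (5 + x)/(W + x))
L(E) = -4 - (5 - 7*E)/E (L(E) = -2*((5 - 4*E - 3*E)/(E + E) + 2) = -2*((5 - 7*E)/((2*E)) + 2) = -2*((1/(2*E))*(5 - 7*E) + 2) = -2*((5 - 7*E)/(2*E) + 2) = -2*(2 + (5 - 7*E)/(2*E)) = -4 - (5 - 7*E)/E)
(-113 + L(z(-1))) - 331 = (-113 + (3 - 5/((-1)³))) - 331 = (-113 + (3 - 5/(-1))) - 331 = (-113 + (3 - 5*(-1))) - 331 = (-113 + (3 + 5)) - 331 = (-113 + 8) - 331 = -105 - 331 = -436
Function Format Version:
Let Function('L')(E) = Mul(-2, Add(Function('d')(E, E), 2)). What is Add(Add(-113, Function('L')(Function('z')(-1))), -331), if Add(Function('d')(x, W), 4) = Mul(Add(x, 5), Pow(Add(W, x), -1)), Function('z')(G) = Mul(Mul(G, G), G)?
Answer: -436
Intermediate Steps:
Function('z')(G) = Pow(G, 3) (Function('z')(G) = Mul(Pow(G, 2), G) = Pow(G, 3))
Function('d')(x, W) = Add(-4, Mul(Pow(Add(W, x), -1), Add(5, x))) (Function('d')(x, W) = Add(-4, Mul(Add(x, 5), Pow(Add(W, x), -1))) = Add(-4, Mul(Add(5, x), Pow(Add(W, x), -1))) = Add(-4, Mul(Pow(Add(W, x), -1), Add(5, x))))
Function('L')(E) = Add(-4, Mul(-1, Pow(E, -1), Add(5, Mul(-7, E)))) (Function('L')(E) = Mul(-2, Add(Mul(Pow(Add(E, E), -1), Add(5, Mul(-4, E), Mul(-3, E))), 2)) = Mul(-2, Add(Mul(Pow(Mul(2, E), -1), Add(5, Mul(-7, E))), 2)) = Mul(-2, Add(Mul(Mul(Rational(1, 2), Pow(E, -1)), Add(5, Mul(-7, E))), 2)) = Mul(-2, Add(Mul(Rational(1, 2), Pow(E, -1), Add(5, Mul(-7, E))), 2)) = Mul(-2, Add(2, Mul(Rational(1, 2), Pow(E, -1), Add(5, Mul(-7, E))))) = Add(-4, Mul(-1, Pow(E, -1), Add(5, Mul(-7, E)))))
Add(Add(-113, Function('L')(Function('z')(-1))), -331) = Add(Add(-113, Add(3, Mul(-5, Pow(Pow(-1, 3), -1)))), -331) = Add(Add(-113, Add(3, Mul(-5, Pow(-1, -1)))), -331) = Add(Add(-113, Add(3, Mul(-5, -1))), -331) = Add(Add(-113, Add(3, 5)), -331) = Add(Add(-113, 8), -331) = Add(-105, -331) = -436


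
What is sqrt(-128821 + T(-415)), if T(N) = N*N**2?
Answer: 2*I*sqrt(17900549) ≈ 8461.8*I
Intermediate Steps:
T(N) = N**3
sqrt(-128821 + T(-415)) = sqrt(-128821 + (-415)**3) = sqrt(-128821 - 71473375) = sqrt(-71602196) = 2*I*sqrt(17900549)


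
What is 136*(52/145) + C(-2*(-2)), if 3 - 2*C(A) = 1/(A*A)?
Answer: 233119/4640 ≈ 50.241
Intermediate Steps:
C(A) = 3/2 - 1/(2*A²) (C(A) = 3/2 - 1/(2*A*A) = 3/2 - 1/(2*A²))
136*(52/145) + C(-2*(-2)) = 136*(52/145) + (3/2 - 1/(2*(-2*(-2))²)) = 136*(52*(1/145)) + (3/2 - ½/4²) = 136*(52/145) + (3/2 - ½*1/16) = 7072/145 + (3/2 - 1/32) = 7072/145 + 47/32 = 233119/4640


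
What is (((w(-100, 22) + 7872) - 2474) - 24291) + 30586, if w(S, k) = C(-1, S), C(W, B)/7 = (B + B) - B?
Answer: 10993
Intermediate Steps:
C(W, B) = 7*B (C(W, B) = 7*((B + B) - B) = 7*(2*B - B) = 7*B)
w(S, k) = 7*S
(((w(-100, 22) + 7872) - 2474) - 24291) + 30586 = (((7*(-100) + 7872) - 2474) - 24291) + 30586 = (((-700 + 7872) - 2474) - 24291) + 30586 = ((7172 - 2474) - 24291) + 30586 = (4698 - 24291) + 30586 = -19593 + 30586 = 10993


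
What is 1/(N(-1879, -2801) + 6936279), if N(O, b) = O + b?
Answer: 1/6931599 ≈ 1.4427e-7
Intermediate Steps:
1/(N(-1879, -2801) + 6936279) = 1/((-1879 - 2801) + 6936279) = 1/(-4680 + 6936279) = 1/6931599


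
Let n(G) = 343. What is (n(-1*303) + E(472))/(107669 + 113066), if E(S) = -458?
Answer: -23/44147 ≈ -0.00052099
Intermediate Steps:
(n(-1*303) + E(472))/(107669 + 113066) = (343 - 458)/(107669 + 113066) = -115/220735 = -115*1/220735 = -23/44147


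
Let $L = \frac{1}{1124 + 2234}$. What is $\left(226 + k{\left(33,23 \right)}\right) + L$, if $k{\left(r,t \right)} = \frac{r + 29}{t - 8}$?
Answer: $\frac{11591831}{50370} \approx 230.13$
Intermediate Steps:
$k{\left(r,t \right)} = \frac{29 + r}{-8 + t}$
$L = \frac{1}{3358} \approx 0.0002978$
$\left(226 + k{\left(33,23 \right)}\right) + L = \left(226 + \frac{29 + 33}{-8 + 23}\right) + \frac{1}{3358} = \left(226 + \frac{1}{15} \cdot 62\right) + \frac{1}{3358} = \left(226 + \frac{62}{15}\right) + \frac{1}{3358} = \frac{3452}{15} + \frac{1}{3358} = \frac{11591831}{50370}$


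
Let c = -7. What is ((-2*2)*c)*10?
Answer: 280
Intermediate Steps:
((-2*2)*c)*10 = (-2*2*(-7))*10 = -4*(-7)*10 = 28*10 = 280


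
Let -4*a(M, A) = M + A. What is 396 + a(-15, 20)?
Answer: 1579/4 ≈ 394.75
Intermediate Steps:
a(M, A) = -A/4 - M/4 (a(M, A) = -(M + A)/4 = -(A + M)/4 = -A/4 - M/4)
396 + a(-15, 20) = 396 + (-¼*20 - ¼*(-15)) = 396 + (-5 + 15/4) = 396 - 5/4 = 1579/4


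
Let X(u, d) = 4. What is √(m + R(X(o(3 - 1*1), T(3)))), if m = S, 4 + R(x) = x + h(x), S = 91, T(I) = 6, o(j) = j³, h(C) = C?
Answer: √95 ≈ 9.7468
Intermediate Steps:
R(x) = -4 + 2*x (R(x) = -4 + (x + x) = -4 + 2*x)
m = 91
√(m + R(X(o(3 - 1*1), T(3)))) = √(91 + (-4 + 2*4)) = √(91 + (-4 + 8)) = √(91 + 4) = √95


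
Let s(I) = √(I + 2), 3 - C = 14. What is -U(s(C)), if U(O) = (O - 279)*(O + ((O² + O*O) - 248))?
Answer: -74205 + 1635*I ≈ -74205.0 + 1635.0*I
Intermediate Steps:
C = -11 (C = 3 - 1*14 = 3 - 14 = -11)
s(I) = √(2 + I)
U(O) = (-279 + O)*(-248 + O + 2*O²) (U(O) = (-279 + O)*(O + ((O² + O²) - 248)) = (-279 + O)*(O + (2*O² - 248)) = (-279 + O)*(O + (-248 + 2*O²)) = (-279 + O)*(-248 + O + 2*O²))
-U(s(C)) = -(69192 - 557*(√(2 - 11))² - 527*√(2 - 11) + 2*(√(2 - 11))³) = -(69192 - 557*(√(-9))² - 1581*I + 2*(√(-9))³) = -(69192 - 557*(3*I)² - 1581*I + 2*(3*I)³) = -(69192 - 557*(-9) - 1581*I + 2*(-27*I)) = -(69192 + 5013 - 1581*I - 54*I) = -(74205 - 1635*I) = -74205 + 1635*I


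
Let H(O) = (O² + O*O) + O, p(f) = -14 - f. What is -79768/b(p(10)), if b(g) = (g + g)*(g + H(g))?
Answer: 9971/6624 ≈ 1.5053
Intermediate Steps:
H(O) = O + 2*O² (H(O) = (O² + O²) + O = 2*O² + O = O + 2*O²)
b(g) = 2*g*(g + g*(1 + 2*g)) (b(g) = (g + g)*(g + g*(1 + 2*g)) = (2*g)*(g + g*(1 + 2*g)) = 2*g*(g + g*(1 + 2*g)))
-79768/b(p(10)) = -79768*1/(4*(1 + (-14 - 1*10))*(-14 - 1*10)²) = -79768*1/(4*(1 + (-14 - 10))*(-14 - 10)²) = -79768*1/(2304*(1 - 24)) = -79768/(4*576*(-23)) = -79768/(-52992) = -79768*(-1/52992) = 9971/6624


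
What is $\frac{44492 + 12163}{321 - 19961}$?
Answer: $- \frac{11331}{3928} \approx -2.8847$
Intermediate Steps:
$\frac{44492 + 12163}{321 - 19961} = \frac{56655}{-19640} = 56655 \left(- \frac{1}{19640}\right) = - \frac{11331}{3928}$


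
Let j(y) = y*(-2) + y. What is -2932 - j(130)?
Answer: -2802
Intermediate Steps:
j(y) = -y (j(y) = -2*y + y = -y)
-2932 - j(130) = -2932 - (-1)*130 = -2932 - 1*(-130) = -2932 + 130 = -2802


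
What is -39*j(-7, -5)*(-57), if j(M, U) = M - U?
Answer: -4446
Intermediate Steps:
-39*j(-7, -5)*(-57) = -39*(-7 - 1*(-5))*(-57) = -39*(-7 + 5)*(-57) = -39*(-2)*(-57) = 78*(-57) = -4446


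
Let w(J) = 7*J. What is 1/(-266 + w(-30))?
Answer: -1/476 ≈ -0.0021008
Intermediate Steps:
1/(-266 + w(-30)) = 1/(-266 + 7*(-30)) = 1/(-266 - 210) = 1/(-476) = -1/476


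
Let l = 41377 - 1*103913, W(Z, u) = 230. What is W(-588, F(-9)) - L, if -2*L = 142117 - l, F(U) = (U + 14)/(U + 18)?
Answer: 205113/2 ≈ 1.0256e+5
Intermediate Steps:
F(U) = (14 + U)/(18 + U)
l = -62536 (l = 41377 - 103913 = -62536)
L = -204653/2 (L = -(142117 - 1*(-62536))/2 = -(142117 + 62536)/2 = -½*204653 = -204653/2 ≈ -1.0233e+5)
W(-588, F(-9)) - L = 230 - 1*(-204653/2) = 230 + 204653/2 = 205113/2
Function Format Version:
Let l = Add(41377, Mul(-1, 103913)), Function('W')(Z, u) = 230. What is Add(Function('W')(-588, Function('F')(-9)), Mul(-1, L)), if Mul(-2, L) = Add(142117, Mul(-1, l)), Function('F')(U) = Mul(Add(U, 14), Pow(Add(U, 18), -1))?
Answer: Rational(205113, 2) ≈ 1.0256e+5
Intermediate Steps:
Function('F')(U) = Mul(Pow(Add(18, U), -1), Add(14, U)) (Function('F')(U) = Mul(Add(14, U), Pow(Add(18, U), -1)) = Mul(Pow(Add(18, U), -1), Add(14, U)))
l = -62536 (l = Add(41377, -103913) = -62536)
L = Rational(-204653, 2) (L = Mul(Rational(-1, 2), Add(142117, Mul(-1, -62536))) = Mul(Rational(-1, 2), Add(142117, 62536)) = Mul(Rational(-1, 2), 204653) = Rational(-204653, 2) ≈ -1.0233e+5)
Add(Function('W')(-588, Function('F')(-9)), Mul(-1, L)) = Add(230, Mul(-1, Rational(-204653, 2))) = Add(230, Rational(204653, 2)) = Rational(205113, 2)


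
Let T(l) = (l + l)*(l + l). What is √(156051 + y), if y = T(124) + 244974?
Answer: √462529 ≈ 680.09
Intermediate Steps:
T(l) = 4*l² (T(l) = (2*l)*(2*l) = 4*l²)
y = 306478 (y = 4*124² + 244974 = 4*15376 + 244974 = 61504 + 244974 = 306478)
√(156051 + y) = √(156051 + 306478) = √462529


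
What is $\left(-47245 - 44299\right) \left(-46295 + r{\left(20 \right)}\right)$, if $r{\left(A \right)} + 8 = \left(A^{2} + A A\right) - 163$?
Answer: $4180448304$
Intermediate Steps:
$r{\left(A \right)} = -171 + 2 A^{2}$ ($r{\left(A \right)} = -8 - \left(163 - A^{2} - A A\right) = -8 + \left(\left(A^{2} + A^{2}\right) - 163\right) = -8 + \left(2 A^{2} - 163\right) = -8 + \left(-163 + 2 A^{2}\right) = -171 + 2 A^{2}$)
$\left(-47245 - 44299\right) \left(-46295 + r{\left(20 \right)}\right) = \left(-47245 - 44299\right) \left(-46295 - \left(171 - 2 \cdot 20^{2}\right)\right) = - 91544 \left(-46295 + \left(-171 + 2 \cdot 400\right)\right) = - 91544 \left(-46295 + \left(-171 + 800\right)\right) = - 91544 \left(-46295 + 629\right) = \left(-91544\right) \left(-45666\right) = 4180448304$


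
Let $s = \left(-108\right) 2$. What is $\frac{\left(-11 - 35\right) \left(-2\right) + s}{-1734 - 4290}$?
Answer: $\frac{31}{1506} \approx 0.020584$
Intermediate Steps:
$s = -216$
$\frac{\left(-11 - 35\right) \left(-2\right) + s}{-1734 - 4290} = \frac{\left(-11 - 35\right) \left(-2\right) - 216}{-1734 - 4290} = \frac{\left(-46\right) \left(-2\right) - 216}{-6024} = \left(92 - 216\right) \left(- \frac{1}{6024}\right) = \left(-124\right) \left(- \frac{1}{6024}\right) = \frac{31}{1506}$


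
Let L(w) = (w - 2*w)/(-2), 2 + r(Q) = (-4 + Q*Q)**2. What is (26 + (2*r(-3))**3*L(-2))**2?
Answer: 9469236100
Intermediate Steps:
r(Q) = -2 + (-4 + Q**2)**2 (r(Q) = -2 + (-4 + Q*Q)**2 = -2 + (-4 + Q**2)**2)
L(w) = w/2 (L(w) = -w*(-1/2) = w/2)
(26 + (2*r(-3))**3*L(-2))**2 = (26 + (2*(-2 + (-4 + (-3)**2)**2))**3*((1/2)*(-2)))**2 = (26 + (2*(-2 + (-4 + 9)**2))**3*(-1))**2 = (26 + (2*(-2 + 5**2))**3*(-1))**2 = (26 + (2*(-2 + 25))**3*(-1))**2 = (26 + (2*23)**3*(-1))**2 = (26 + 46**3*(-1))**2 = (26 + 97336*(-1))**2 = (26 - 97336)**2 = (-97310)**2 = 9469236100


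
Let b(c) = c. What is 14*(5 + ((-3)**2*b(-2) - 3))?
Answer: -224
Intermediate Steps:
14*(5 + ((-3)**2*b(-2) - 3)) = 14*(5 + ((-3)**2*(-2) - 3)) = 14*(5 + (9*(-2) - 3)) = 14*(5 + (-18 - 3)) = 14*(5 - 21) = 14*(-16) = -224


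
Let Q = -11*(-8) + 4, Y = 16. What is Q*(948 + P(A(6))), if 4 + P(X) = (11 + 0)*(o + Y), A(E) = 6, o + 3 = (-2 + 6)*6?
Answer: 124292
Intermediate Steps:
o = 21 (o = -3 + (-2 + 6)*6 = -3 + 4*6 = -3 + 24 = 21)
Q = 92 (Q = 88 + 4 = 92)
P(X) = 403 (P(X) = -4 + (11 + 0)*(21 + 16) = -4 + 11*37 = -4 + 407 = 403)
Q*(948 + P(A(6))) = 92*(948 + 403) = 92*1351 = 124292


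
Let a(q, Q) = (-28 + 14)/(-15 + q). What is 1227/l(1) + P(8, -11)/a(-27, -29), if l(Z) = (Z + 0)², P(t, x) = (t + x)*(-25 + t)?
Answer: 1380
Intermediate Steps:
a(q, Q) = -14/(-15 + q)
P(t, x) = (-25 + t)*(t + x)
l(Z) = Z²
1227/l(1) + P(8, -11)/a(-27, -29) = 1227/(1²) + (8² - 25*8 - 25*(-11) + 8*(-11))/((-14/(-15 - 27))) = 1227/1 + (64 - 200 + 275 - 88)/((-14/(-42))) = 1227*1 + 51/((-14*(-1/42))) = 1227 + 51/(⅓) = 1227 + 51*3 = 1227 + 153 = 1380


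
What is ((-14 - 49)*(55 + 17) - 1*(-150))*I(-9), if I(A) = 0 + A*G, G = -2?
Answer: -78948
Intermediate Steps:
I(A) = -2*A (I(A) = 0 + A*(-2) = 0 - 2*A = -2*A)
((-14 - 49)*(55 + 17) - 1*(-150))*I(-9) = ((-14 - 49)*(55 + 17) - 1*(-150))*(-2*(-9)) = (-63*72 + 150)*18 = (-4536 + 150)*18 = -4386*18 = -78948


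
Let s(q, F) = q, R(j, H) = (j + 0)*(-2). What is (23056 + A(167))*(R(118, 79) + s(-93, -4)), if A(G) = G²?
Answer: -16760905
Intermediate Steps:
R(j, H) = -2*j (R(j, H) = j*(-2) = -2*j)
(23056 + A(167))*(R(118, 79) + s(-93, -4)) = (23056 + 167²)*(-2*118 - 93) = (23056 + 27889)*(-236 - 93) = 50945*(-329) = -16760905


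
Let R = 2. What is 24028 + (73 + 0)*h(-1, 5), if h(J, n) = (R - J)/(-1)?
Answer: 23809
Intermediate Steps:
h(J, n) = -2 + J (h(J, n) = (2 - J)/(-1) = (2 - J)*(-1) = -2 + J)
24028 + (73 + 0)*h(-1, 5) = 24028 + (73 + 0)*(-2 - 1) = 24028 + 73*(-3) = 24028 - 219 = 23809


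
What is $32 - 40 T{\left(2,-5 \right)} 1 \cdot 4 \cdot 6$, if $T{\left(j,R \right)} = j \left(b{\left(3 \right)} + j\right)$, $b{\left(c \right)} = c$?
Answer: $-9568$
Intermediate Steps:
$T{\left(j,R \right)} = j \left(3 + j\right)$
$32 - 40 T{\left(2,-5 \right)} 1 \cdot 4 \cdot 6 = 32 - 40 \cdot 2 \left(3 + 2\right) 1 \cdot 4 \cdot 6 = 32 - 40 \cdot 2 \cdot 5 \cdot 4 \cdot 6 = 32 - 40 \cdot 10 \cdot 4 \cdot 6 = 32 - 40 \cdot 40 \cdot 6 = 32 - 9600 = -9568$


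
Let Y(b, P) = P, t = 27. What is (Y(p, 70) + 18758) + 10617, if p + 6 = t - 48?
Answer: 29445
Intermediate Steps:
p = -27 (p = -6 + (27 - 48) = -6 - 21 = -27)
(Y(p, 70) + 18758) + 10617 = (70 + 18758) + 10617 = 18828 + 10617 = 29445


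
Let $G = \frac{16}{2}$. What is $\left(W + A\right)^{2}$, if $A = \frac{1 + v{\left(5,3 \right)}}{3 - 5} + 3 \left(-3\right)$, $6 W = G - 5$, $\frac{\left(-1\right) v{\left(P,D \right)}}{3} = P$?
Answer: $\frac{9}{4} \approx 2.25$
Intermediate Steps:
$G = 8$ ($G = 16 \cdot \frac{1}{2} = 8$)
$v{\left(P,D \right)} = - 3 P$
$W = \frac{1}{2}$ ($W = \frac{8 - 5}{6} = \frac{1}{6} \cdot 3 = \frac{1}{2} \approx 0.5$)
$A = -2$ ($A = \frac{1 - 15}{3 - 5} + 3 \left(-3\right) = \frac{1 - 15}{-2} - 9 = \left(-14\right) \left(- \frac{1}{2}\right) - 9 = 7 - 9 = -2$)
$\left(W + A\right)^{2} = \left(\frac{1}{2} - 2\right)^{2} = \left(- \frac{3}{2}\right)^{2} = \frac{9}{4}$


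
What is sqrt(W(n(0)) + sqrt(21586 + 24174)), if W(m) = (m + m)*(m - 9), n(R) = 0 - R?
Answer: 2*sqrt(2)*715**(1/4) ≈ 14.626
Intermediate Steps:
n(R) = -R
W(m) = 2*m*(-9 + m) (W(m) = (2*m)*(-9 + m) = 2*m*(-9 + m))
sqrt(W(n(0)) + sqrt(21586 + 24174)) = sqrt(2*(-1*0)*(-9 - 1*0) + sqrt(21586 + 24174)) = sqrt(2*0*(-9 + 0) + sqrt(45760)) = sqrt(2*0*(-9) + 8*sqrt(715)) = sqrt(0 + 8*sqrt(715)) = sqrt(8*sqrt(715)) = 2*sqrt(2)*715**(1/4)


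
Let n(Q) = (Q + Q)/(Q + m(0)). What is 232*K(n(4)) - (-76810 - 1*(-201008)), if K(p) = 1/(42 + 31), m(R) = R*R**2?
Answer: -9066222/73 ≈ -1.2419e+5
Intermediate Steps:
m(R) = R**3
n(Q) = 2 (n(Q) = (Q + Q)/(Q + 0**3) = (2*Q)/(Q + 0) = (2*Q)/Q = 2)
K(p) = 1/73
232*K(n(4)) - (-76810 - 1*(-201008)) = 232*(1/73) - (-76810 - 1*(-201008)) = 232/73 - (-76810 + 201008) = 232/73 - 1*124198 = 232/73 - 124198 = -9066222/73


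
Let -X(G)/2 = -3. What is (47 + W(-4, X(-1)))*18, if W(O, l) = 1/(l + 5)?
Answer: 9324/11 ≈ 847.64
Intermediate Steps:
X(G) = 6 (X(G) = -2*(-3) = 6)
W(O, l) = 1/(5 + l)
(47 + W(-4, X(-1)))*18 = (47 + 1/(5 + 6))*18 = (47 + 1/11)*18 = (518/11)*18 = 9324/11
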